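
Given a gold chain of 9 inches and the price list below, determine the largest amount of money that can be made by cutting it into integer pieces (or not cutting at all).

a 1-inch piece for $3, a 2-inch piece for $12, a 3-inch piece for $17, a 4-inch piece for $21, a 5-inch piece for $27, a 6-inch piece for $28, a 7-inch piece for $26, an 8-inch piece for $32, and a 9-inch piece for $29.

Let R[k] be the best obtainable value from length k. For each k, try every first piece i and keep the best of price[i] + R[k−i].
R[1] = 3
R[2] = 12
R[3] = 17
R[4] = 24  (first piece 2, then R[2]=12)
R[5] = 29  (first piece 2, then R[3]=17)
R[6] = 36  (first piece 2, then R[4]=24)
R[7] = 41  (first piece 2, then R[5]=29)
R[8] = 48  (first piece 2, then R[6]=36)
R[9] = 53  (first piece 2, then R[7]=41)
One optimal cutting: 3 + 2 + 2 + 2 → $17 + $12 + $12 + $12 = $53.

53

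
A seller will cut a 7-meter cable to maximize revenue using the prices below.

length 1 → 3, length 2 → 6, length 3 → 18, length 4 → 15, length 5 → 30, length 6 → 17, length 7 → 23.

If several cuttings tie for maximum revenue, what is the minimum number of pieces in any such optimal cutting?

3

Build r[k] bottom-up: r[k] = max over allowed piece i of (p[i] + r[k−i]).
r[1] = 3
r[2] = 6  (first piece 1, then r[1]=3)
r[3] = 18
r[4] = 21  (first piece 1, then r[3]=18)
r[5] = 30
r[6] = 36  (first piece 3, then r[3]=18)
r[7] = 39  (first piece 1, then r[6]=36)
Maximum revenue is 39.
Now minimize piece count subject to staying optimal: for each k, pieces[k] = 1 + min over i with p[i]+r[k−i]=r[k] of pieces[k−i].
pieces[4] = 2
pieces[5] = 1
pieces[6] = 2
pieces[7] = 3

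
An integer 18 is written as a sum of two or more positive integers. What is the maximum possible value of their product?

Let g[k] be the best product for length k (with at least one cut). For each first piece i, the rest contributes max(k−i, g[k−i]).
Small cases: g[2]=1, g[3]=2, g[4]=4, g[5]=6, g[6]=9, g[7]=12, g[8]=18, g[9]=27, g[10]=36.
g[11] = max(1×36, 2×27, 3×18, …, 9×2, 10×1) = 54
g[12] = max(1×54, 2×36, 3×27, …, 10×2, 11×1) = 81
g[13] = max(1×81, 2×54, 3×36, …, 11×2, 12×1) = 108
g[14] = max(1×108, 2×81, 3×54, …, 12×2, 13×1) = 162
g[15] = max(1×162, 2×108, 3×81, …, 13×2, 14×1) = 243
g[16] = max(1×243, 2×162, 3×108, …, 14×2, 15×1) = 324
g[17] = max(1×324, 2×243, 3×162, …, 15×2, 16×1) = 486
g[18] = max(1×486, 2×324, 3×243, …, 16×2, 17×1) = 729
One optimal split: 3 + 3 + 3 + 3 + 3 + 3; product 3×3×3×3×3×3 = 729.

729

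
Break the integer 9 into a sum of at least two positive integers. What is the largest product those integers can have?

Fill prod[k] for k=2..9: at each k try every first piece i and multiply by the better of (k−i) uncut or prod[k−i].
prod[2] = 1·max(1,0) = 1·1 = 1
prod[3] = 1·max(2,1) = 1·2 = 2
prod[4] = 2·max(2,1) = 2·2 = 4
prod[5] = 2·max(3,2) = 2·3 = 6
prod[6] = 3·max(3,2) = 3·3 = 9
prod[7] = 2·max(5,6) = 2·6 = 12
prod[8] = 2·max(6,9) = 2·9 = 18
prod[9] = 3·max(6,9) = 3·9 = 27
One optimal split: 3 + 3 + 3; product 3·3·3 = 27.

27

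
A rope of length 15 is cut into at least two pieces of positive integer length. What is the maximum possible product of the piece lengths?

Define f[k] = max over 1≤i<k of i · max(k−i, f[k−i]); the inner max lets the remainder stay uncut if that's better.
Small cases: f[2]=1, f[3]=2, f[4]=4, f[5]=6, f[6]=9, f[7]=12, f[8]=18.
f[9] = 3×max(6,9) = 3×9 = 27
f[10] = 2×max(8,18) = 2×18 = 36
f[11] = 2×max(9,27) = 2×27 = 54
f[12] = 3×max(9,27) = 3×27 = 81
f[13] = 2×max(11,54) = 2×54 = 108
f[14] = 2×max(12,81) = 2×81 = 162
f[15] = 3×max(12,81) = 3×81 = 243
One optimal split: 3 + 3 + 3 + 3 + 3; product 3×3×3×3×3 = 243.

243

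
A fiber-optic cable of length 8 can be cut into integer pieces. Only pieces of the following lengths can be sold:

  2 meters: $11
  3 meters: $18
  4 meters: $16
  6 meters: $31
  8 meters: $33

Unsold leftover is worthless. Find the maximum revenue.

Let r[k] be the best obtainable value from length k. For each k, try every first piece i and keep the best of price[i] + r[k−i].
r[1] = 0
r[2] = 11
r[3] = max(11+0, 18+0) = 18
r[4] = max(11+11, 18+0, 16+0) = 22
r[5] = max(11+18, 18+11, 16+0) = 29
r[6] = max(11+22, 18+18, 16+11, 31+0) = 36
r[7] = max(11+29, 18+22, 16+18, 31+0) = 40
r[8] = max(11+36, 18+29, 16+22, 31+11, 33+0) = 47
One optimal cutting: 3 + 3 + 2 → $47.

47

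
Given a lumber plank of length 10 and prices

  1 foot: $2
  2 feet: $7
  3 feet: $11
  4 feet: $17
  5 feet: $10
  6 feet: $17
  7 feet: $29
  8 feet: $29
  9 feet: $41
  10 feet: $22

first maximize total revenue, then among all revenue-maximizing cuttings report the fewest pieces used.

2

Consider every possible first cut. r[k] is the best of p[i]+r[k−i] over all sellable i≤k.
r[1] = 2
r[2] = 7
r[3] = 11
r[4] = 17
r[5] = 19  (first piece 1, then r[4]=17)
r[6] = 24  (first piece 2, then r[4]=17)
r[7] = 29
r[8] = 34  (first piece 4, then r[4]=17)
r[9] = 41
r[10] = 43  (first piece 1, then r[9]=41)
Maximum revenue is $43.
Now minimize piece count subject to staying optimal: for each k, pieces[k] = 1 + min over i with p[i]+r[k−i]=r[k] of pieces[k−i].
pieces[7] = 1
pieces[8] = 2
pieces[9] = 1
pieces[10] = 2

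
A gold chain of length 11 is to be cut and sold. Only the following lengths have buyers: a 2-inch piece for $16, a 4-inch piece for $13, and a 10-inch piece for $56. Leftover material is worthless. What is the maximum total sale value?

Build r[k] bottom-up: r[k] = max over allowed piece i of (p[i] + r[k−i]).
r[1] = 0
r[2] = 16
r[3] = 16
r[4] = max(16+16, 13+0) = 32
r[5] = max(16+16, 13+0) = 32
r[6] = max(16+32, 13+16) = 48
r[7] = max(16+32, 13+16) = 48
r[8] = max(16+48, 13+32) = 64
r[9] = max(16+48, 13+32) = 64
r[10] = max(16+64, 13+48, 56+0) = 80
r[11] = max(16+64, 13+48, 56+0) = 80
One optimal cutting: pieces 2 + 2 + 2 + 2 + 2 with 1 inch of scrap → $80.

80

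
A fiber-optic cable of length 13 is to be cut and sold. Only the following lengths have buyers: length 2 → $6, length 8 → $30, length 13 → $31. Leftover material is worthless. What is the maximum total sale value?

42

Let r[k] be the best obtainable value from length k. For each k, try every first piece i and keep the best of price[i] + r[k−i].
r[1] = 0
r[2] = 6
r[3] = 6
r[4] = 12  (first piece 2, then r[2]=6)
r[5] = 12
r[6] = 18  (first piece 2, then r[4]=12)
r[7] = 18
r[8] = 30
r[9] = 30
r[10] = 36  (first piece 2, then r[8]=30)
r[11] = 36
r[12] = 42  (first piece 2, then r[10]=36)
r[13] = 42
One optimal cutting: pieces 8 + 2 + 2 with 1 meter of scrap → $42.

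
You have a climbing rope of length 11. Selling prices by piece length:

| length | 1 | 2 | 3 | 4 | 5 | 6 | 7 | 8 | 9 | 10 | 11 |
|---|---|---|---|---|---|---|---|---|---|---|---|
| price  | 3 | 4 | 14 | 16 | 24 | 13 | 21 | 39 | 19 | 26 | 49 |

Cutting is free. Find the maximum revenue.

Consider every possible first cut. r[k] is the best of p[i]+r[k−i] over all sellable i≤k.
r[1] = 3
r[2] = 6  (first piece 1, then r[1]=3)
r[3] = 14
r[4] = 17  (first piece 1, then r[3]=14)
r[5] = 24
r[6] = 28  (first piece 3, then r[3]=14)
r[7] = 31  (first piece 1, then r[6]=28)
r[8] = 39
r[9] = 42  (first piece 1, then r[8]=39)
r[10] = 48  (first piece 5, then r[5]=24)
r[11] = 53  (first piece 3, then r[8]=39)
One optimal cutting: 8 + 3 → €39 + €14 = €53.

53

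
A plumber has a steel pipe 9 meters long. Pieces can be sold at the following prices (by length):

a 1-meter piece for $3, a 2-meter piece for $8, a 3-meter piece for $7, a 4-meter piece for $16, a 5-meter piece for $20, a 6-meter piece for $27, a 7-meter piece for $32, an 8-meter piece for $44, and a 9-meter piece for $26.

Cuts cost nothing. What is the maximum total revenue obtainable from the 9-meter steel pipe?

47

Build best[k] bottom-up: best[k] = max over allowed piece i of (p[i] + best[k−i]).
best[1] = 3
best[2] = max(3+3, 8+0) = 8
best[3] = max(3+8, 8+3, 7+0) = 11
best[4] = max(3+11, 8+8, 7+3, 16+0) = 16
best[5] = max(3+16, 8+11, 7+8, 16+3, 20+0) = 20
best[6] = max(3+20, 8+16, 7+11, 16+8, 20+3, 27+0) = 27
best[7] = max(3+27, 8+20, 7+16, …, 27+3, 32+0) = 32
best[8] = max(3+32, 8+27, 7+20, …, 32+3, 44+0) = 44
best[9] = max(3+44, 8+32, 7+27, …, 44+3, 26+0) = 47
One optimal cutting: 8 + 1 → $44 + $3 = $47.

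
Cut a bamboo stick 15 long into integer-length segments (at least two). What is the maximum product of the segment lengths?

243

Define prod[k] = max over 1≤i<k of i · max(k−i, prod[k−i]); the inner max lets the remainder stay uncut if that's better.
prod[2] = 1*max(1,0) = 1*1 = 1
prod[3] = max(1*2, 2*1) = 2
prod[4] = max(1*3, 2*2, 3*1) = 4
prod[5] = max(1*4, 2*3, 3*2, 4*1) = 6
prod[6] = max(1*6, 2*4, 3*3, 4*2, 5*1) = 9
prod[7] = max(1*9, 2*6, 3*4, 4*3, 5*2, 6*1) = 12
prod[8] = max(1*12, 2*9, 3*6, …, 6*2, 7*1) = 18
prod[9] = max(1*18, 2*12, 3*9, …, 7*2, 8*1) = 27
prod[10] = max(1*27, 2*18, 3*12, …, 8*2, 9*1) = 36
prod[11] = max(1*36, 2*27, 3*18, …, 9*2, 10*1) = 54
prod[12] = max(1*54, 2*36, 3*27, …, 10*2, 11*1) = 81
prod[13] = max(1*81, 2*54, 3*36, …, 11*2, 12*1) = 108
prod[14] = max(1*108, 2*81, 3*54, …, 12*2, 13*1) = 162
prod[15] = max(1*162, 2*108, 3*81, …, 13*2, 14*1) = 243
One optimal split: 3 + 3 + 3 + 3 + 3; product 3*3*3*3*3 = 243.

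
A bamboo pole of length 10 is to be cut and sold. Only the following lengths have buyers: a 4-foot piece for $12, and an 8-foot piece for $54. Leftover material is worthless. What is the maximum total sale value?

Consider every possible first cut. best[k] is the best of p[i]+best[k−i] over all sellable i≤k.
best[1] = 0
best[2] = 0
best[3] = 0
best[4] = 12
best[5] = 12
best[6] = 12
best[7] = 12
best[8] = 54
best[9] = 54
best[10] = 54
One optimal cutting: pieces 8 with 2 feet of scrap → $54.

54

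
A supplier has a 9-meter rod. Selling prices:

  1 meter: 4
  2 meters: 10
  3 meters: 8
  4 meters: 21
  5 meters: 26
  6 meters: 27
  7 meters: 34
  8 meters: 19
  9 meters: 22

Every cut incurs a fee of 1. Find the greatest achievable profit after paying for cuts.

Let r[k] be the best obtainable value from length k. For each k, try every first piece i and keep the best of price[i] + r[k−i] minus the 1 cut fee when i<k.
r[1] = 4
r[2] = max(4+4-1, 10+0) = 10
r[3] = max(4+10-1, 10+4-1, 8+0) = 13
r[4] = max(4+13-1, 10+10-1, 8+4-1, 21+0) = 21
r[5] = max(4+21-1, 10+13-1, 8+10-1, 21+4-1, 26+0) = 26
r[6] = max(4+26-1, 10+21-1, 8+13-1, 21+10-1, 26+4-1, 27+0) = 30
r[7] = max(4+30-1, 10+26-1, 8+21-1, …, 27+4-1, 34+0) = 35
r[8] = max(4+35-1, 10+30-1, 8+26-1, …, 34+4-1, 19+0) = 41
r[9] = max(4+41-1, 10+35-1, 8+30-1, …, 19+4-1, 22+0) = 46
One optimal plan: pieces 5 + 4 (1 cut) → 47 − 1 = 46.

46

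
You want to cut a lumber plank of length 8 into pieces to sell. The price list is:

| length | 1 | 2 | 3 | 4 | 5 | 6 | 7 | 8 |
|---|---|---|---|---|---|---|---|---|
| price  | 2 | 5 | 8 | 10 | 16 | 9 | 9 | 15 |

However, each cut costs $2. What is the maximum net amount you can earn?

Build r[k] bottom-up: r[k] = max over allowed piece i of (p[i] + r[k−i]) − 2 per cut.
r[1] = 2
r[2] = 5
r[3] = 8
r[4] = 10
r[5] = 16
r[6] = 16  (first piece 1, then r[5]=16)
r[7] = 19  (first piece 2, then r[5]=16)
r[8] = 22  (first piece 3, then r[5]=16)
One optimal plan: pieces 5 + 3 (1 cut) → $24 − $2 = $22.

22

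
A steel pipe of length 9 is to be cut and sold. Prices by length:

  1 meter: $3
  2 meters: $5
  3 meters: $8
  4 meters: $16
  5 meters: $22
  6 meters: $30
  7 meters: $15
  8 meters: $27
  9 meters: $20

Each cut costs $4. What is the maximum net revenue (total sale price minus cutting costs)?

Let v[k] be the best obtainable value from length k. For each k, try every first piece i and keep the best of price[i] + v[k−i] minus the 4 cut fee when i<k.
v[1] = 3
v[2] = max(3+3-4, 5+0) = 5
v[3] = max(3+5-4, 5+3-4, 8+0) = 8
v[4] = max(3+8-4, 5+5-4, 8+3-4, 16+0) = 16
v[5] = max(3+16-4, 5+8-4, 8+5-4, 16+3-4, 22+0) = 22
v[6] = max(3+22-4, 5+16-4, 8+8-4, 16+5-4, 22+3-4, 30+0) = 30
v[7] = max(3+30-4, 5+22-4, 8+16-4, …, 30+3-4, 15+0) = 29
v[8] = max(3+29-4, 5+30-4, 8+22-4, …, 15+3-4, 27+0) = 31
v[9] = max(3+31-4, 5+29-4, 8+30-4, …, 27+3-4, 20+0) = 34
One optimal plan: pieces 6 + 3 (1 cut) → $38 − $4 = $34.

34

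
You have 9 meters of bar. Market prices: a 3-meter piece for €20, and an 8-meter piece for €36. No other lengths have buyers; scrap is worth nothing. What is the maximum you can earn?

Build best[k] bottom-up: best[k] = max over allowed piece i of (p[i] + best[k−i]).
best[1] = 0
best[2] = 0
best[3] = 20
best[4] = 20
best[5] = 20
best[6] = 40  (first piece 3, then best[3]=20)
best[7] = 40
best[8] = max(20+20, 36+0) = 40
best[9] = max(20+40, 36+0) = 60
One optimal cutting: 3 + 3 + 3 → €60.

60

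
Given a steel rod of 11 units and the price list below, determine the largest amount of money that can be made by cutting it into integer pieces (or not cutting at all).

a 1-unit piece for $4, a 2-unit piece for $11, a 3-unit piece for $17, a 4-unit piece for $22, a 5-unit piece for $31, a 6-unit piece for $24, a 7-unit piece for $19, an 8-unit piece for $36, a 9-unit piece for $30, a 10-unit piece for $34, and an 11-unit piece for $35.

Let v[k] be the best obtainable value from length k. For each k, try every first piece i and keep the best of price[i] + v[k−i].
v[1] = 4
v[2] = 11
v[3] = 17
v[4] = 22  (first piece 2, then v[2]=11)
v[5] = 31
v[6] = 35  (first piece 1, then v[5]=31)
v[7] = 42  (first piece 2, then v[5]=31)
v[8] = 48  (first piece 3, then v[5]=31)
v[9] = 53  (first piece 2, then v[7]=42)
v[10] = 62  (first piece 5, then v[5]=31)
v[11] = 66  (first piece 1, then v[10]=62)
One optimal cutting: 5 + 5 + 1 → $31 + $31 + $4 = $66.

66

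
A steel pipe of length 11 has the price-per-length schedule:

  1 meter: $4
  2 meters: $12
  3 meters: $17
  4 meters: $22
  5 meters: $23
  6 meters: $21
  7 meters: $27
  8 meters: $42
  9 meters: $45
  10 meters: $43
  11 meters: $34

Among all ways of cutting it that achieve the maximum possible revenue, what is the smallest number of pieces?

Let r[k] be the best obtainable value from length k. For each k, try every first piece i and keep the best of price[i] + r[k−i].
r[1] = 4
r[2] = max(4+4, 12+0) = 12
r[3] = max(4+12, 12+4, 17+0) = 17
r[4] = max(4+17, 12+12, 17+4, 22+0) = 24
r[5] = max(4+24, 12+17, 17+12, 22+4, 23+0) = 29
r[6] = max(4+29, 12+24, 17+17, 22+12, 23+4, 21+0) = 36
r[7] = max(4+36, 12+29, 17+24, …, 21+4, 27+0) = 41
r[8] = max(4+41, 12+36, 17+29, …, 27+4, 42+0) = 48
r[9] = max(4+48, 12+41, 17+36, …, 42+4, 45+0) = 53
r[10] = max(4+53, 12+48, 17+41, …, 45+4, 43+0) = 60
r[11] = max(4+60, 12+53, 17+48, …, 43+4, 34+0) = 65
Maximum revenue is $65.
Now minimize piece count subject to staying optimal: for each k, pieces[k] = 1 + min over i with p[i]+r[k−i]=r[k] of pieces[k−i].
pieces[8] = 4
pieces[9] = 4
pieces[10] = 5
pieces[11] = 5

5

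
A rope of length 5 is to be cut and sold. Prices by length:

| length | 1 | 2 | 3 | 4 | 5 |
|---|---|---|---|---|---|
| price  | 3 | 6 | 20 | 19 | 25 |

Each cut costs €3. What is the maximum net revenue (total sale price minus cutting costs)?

25

Build r[k] bottom-up: r[k] = max over allowed piece i of (p[i] + r[k−i]) − 3 per cut.
r[1] = 3
r[2] = 6
r[3] = 20
r[4] = 20  (first piece 1, then r[3]=20)
r[5] = 25
Best is to make no cuts and sell whole for €25.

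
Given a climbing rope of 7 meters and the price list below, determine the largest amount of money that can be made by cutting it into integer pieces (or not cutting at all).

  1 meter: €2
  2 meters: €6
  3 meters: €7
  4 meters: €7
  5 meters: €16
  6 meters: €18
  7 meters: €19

Let R[k] be the best obtainable value from length k. For each k, try every first piece i and keep the best of price[i] + R[k−i].
R[1] = 2
R[2] = 6
R[3] = 8  (first piece 1, then R[2]=6)
R[4] = 12  (first piece 2, then R[2]=6)
R[5] = 16
R[6] = 18  (first piece 1, then R[5]=16)
R[7] = 22  (first piece 2, then R[5]=16)
One optimal cutting: 5 + 2 → €16 + €6 = €22.

22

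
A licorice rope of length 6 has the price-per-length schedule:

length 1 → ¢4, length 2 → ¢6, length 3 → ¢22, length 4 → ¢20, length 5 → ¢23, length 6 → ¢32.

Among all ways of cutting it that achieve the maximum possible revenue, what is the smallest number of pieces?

Build r[k] bottom-up: r[k] = max over allowed piece i of (p[i] + r[k−i]).
r[1] = 4
r[2] = max(4+4, 6+0) = 8
r[3] = max(4+8, 6+4, 22+0) = 22
r[4] = max(4+22, 6+8, 22+4, 20+0) = 26
r[5] = max(4+26, 6+22, 22+8, 20+4, 23+0) = 30
r[6] = max(4+30, 6+26, 22+22, 20+8, 23+4, 32+0) = 44
Maximum revenue is ¢44.
Now minimize piece count subject to staying optimal: for each k, pieces[k] = 1 + min over i with p[i]+r[k−i]=r[k] of pieces[k−i].
pieces[3] = 1
pieces[4] = 2
pieces[5] = 3
pieces[6] = 2

2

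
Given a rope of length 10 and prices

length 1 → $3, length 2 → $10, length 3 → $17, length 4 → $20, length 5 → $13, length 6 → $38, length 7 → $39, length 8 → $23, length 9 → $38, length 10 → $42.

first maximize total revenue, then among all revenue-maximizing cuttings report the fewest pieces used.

Let r[k] be the best obtainable value from length k. For each k, try every first piece i and keep the best of price[i] + r[k−i].
r[1] = 3
r[2] = 10
r[3] = 17
r[4] = 20  (first piece 1, then r[3]=17)
r[5] = 27  (first piece 2, then r[3]=17)
r[6] = 38
r[7] = 41  (first piece 1, then r[6]=38)
r[8] = 48  (first piece 2, then r[6]=38)
r[9] = 55  (first piece 3, then r[6]=38)
r[10] = 58  (first piece 1, then r[9]=55)
Maximum revenue is $58.
Now minimize piece count subject to staying optimal: for each k, pieces[k] = 1 + min over i with p[i]+r[k−i]=r[k] of pieces[k−i].
pieces[7] = 2
pieces[8] = 2
pieces[9] = 2
pieces[10] = 2

2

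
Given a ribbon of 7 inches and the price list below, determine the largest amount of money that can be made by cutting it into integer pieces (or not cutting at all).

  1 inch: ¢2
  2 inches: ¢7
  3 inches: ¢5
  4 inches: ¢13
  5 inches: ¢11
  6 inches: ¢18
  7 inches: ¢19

23

Consider every possible first cut. v[k] is the best of p[i]+v[k−i] over all sellable i≤k.
v[1] = 2
v[2] = max(2+2, 7+0) = 7
v[3] = max(2+7, 7+2, 5+0) = 9
v[4] = max(2+9, 7+7, 5+2, 13+0) = 14
v[5] = max(2+14, 7+9, 5+7, 13+2, 11+0) = 16
v[6] = max(2+16, 7+14, 5+9, 13+7, 11+2, 18+0) = 21
v[7] = max(2+21, 7+16, 5+14, …, 18+2, 19+0) = 23
One optimal cutting: 2 + 2 + 2 + 1 → ¢7 + ¢7 + ¢7 + ¢2 = ¢23.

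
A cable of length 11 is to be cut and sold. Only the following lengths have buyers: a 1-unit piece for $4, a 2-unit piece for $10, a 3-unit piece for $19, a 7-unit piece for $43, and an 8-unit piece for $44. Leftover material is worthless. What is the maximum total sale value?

Build f[k] bottom-up: f[k] = max over allowed piece i of (p[i] + f[k−i]).
f[1] = 4
f[2] = max(4+4, 10+0) = 10
f[3] = max(4+10, 10+4, 19+0) = 19
f[4] = max(4+19, 10+10, 19+4) = 23
f[5] = max(4+23, 10+19, 19+10) = 29
f[6] = max(4+29, 10+23, 19+19) = 38
f[7] = max(4+38, 10+29, 19+23, 43+0) = 43
f[8] = max(4+43, 10+38, 19+29, 43+4, 44+0) = 48
f[9] = max(4+48, 10+43, 19+38, 43+10, 44+4) = 57
f[10] = max(4+57, 10+48, 19+43, 43+19, 44+10) = 62
f[11] = max(4+62, 10+57, 19+48, 43+23, 44+19) = 67
One optimal cutting: 3 + 3 + 3 + 2 → $67.

67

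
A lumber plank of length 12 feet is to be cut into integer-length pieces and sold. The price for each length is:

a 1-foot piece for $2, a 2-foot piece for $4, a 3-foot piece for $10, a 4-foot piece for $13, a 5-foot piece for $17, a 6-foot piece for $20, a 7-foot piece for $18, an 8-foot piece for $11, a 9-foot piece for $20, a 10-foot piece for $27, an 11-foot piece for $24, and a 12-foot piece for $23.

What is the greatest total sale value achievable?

Build r[k] bottom-up: r[k] = max over allowed piece i of (p[i] + r[k−i]).
r[1] = 2
r[2] = 4  (first piece 1, then r[1]=2)
r[3] = 10
r[4] = 13
r[5] = 17
r[6] = 20  (first piece 3, then r[3]=10)
r[7] = 23  (first piece 3, then r[4]=13)
r[8] = 27  (first piece 3, then r[5]=17)
r[9] = 30  (first piece 3, then r[6]=20)
r[10] = 34  (first piece 5, then r[5]=17)
r[11] = 37  (first piece 3, then r[8]=27)
r[12] = 40  (first piece 3, then r[9]=30)
One optimal cutting: 3 + 3 + 3 + 3 → $10 + $10 + $10 + $10 = $40.

40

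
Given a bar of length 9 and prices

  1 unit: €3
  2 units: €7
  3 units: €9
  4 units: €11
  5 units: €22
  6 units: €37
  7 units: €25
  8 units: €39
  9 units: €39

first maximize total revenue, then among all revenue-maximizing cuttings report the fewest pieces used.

Build r[k] bottom-up: r[k] = max over allowed piece i of (p[i] + r[k−i]).
r[1] = 3
r[2] = max(3+3, 7+0) = 7
r[3] = max(3+7, 7+3, 9+0) = 10
r[4] = max(3+10, 7+7, 9+3, 11+0) = 14
r[5] = max(3+14, 7+10, 9+7, 11+3, 22+0) = 22
r[6] = max(3+22, 7+14, 9+10, 11+7, 22+3, 37+0) = 37
r[7] = max(3+37, 7+22, 9+14, …, 37+3, 25+0) = 40
r[8] = max(3+40, 7+37, 9+22, …, 25+3, 39+0) = 44
r[9] = max(3+44, 7+40, 9+37, …, 39+3, 39+0) = 47
Maximum revenue is €47.
Now minimize piece count subject to staying optimal: for each k, pieces[k] = 1 + min over i with p[i]+r[k−i]=r[k] of pieces[k−i].
pieces[6] = 1
pieces[7] = 2
pieces[8] = 2
pieces[9] = 3

3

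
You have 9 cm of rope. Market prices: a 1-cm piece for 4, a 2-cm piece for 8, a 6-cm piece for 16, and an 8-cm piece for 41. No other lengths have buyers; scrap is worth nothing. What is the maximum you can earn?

45

Consider every possible first cut. f[k] is the best of p[i]+f[k−i] over all sellable i≤k.
f[1] = 4
f[2] = 8  (first piece 1, then f[1]=4)
f[3] = 12  (first piece 1, then f[2]=8)
f[4] = 16  (first piece 1, then f[3]=12)
f[5] = 20  (first piece 1, then f[4]=16)
f[6] = 24  (first piece 1, then f[5]=20)
f[7] = 28  (first piece 1, then f[6]=24)
f[8] = 41
f[9] = 45  (first piece 1, then f[8]=41)
One optimal cutting: 8 + 1 → 45.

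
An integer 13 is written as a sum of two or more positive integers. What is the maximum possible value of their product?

108

Define P[k] = max over 1≤i<k of i · max(k−i, P[k−i]); the inner max lets the remainder stay uncut if that's better.
P[2] = 1*max(1,0) = 1*1 = 1
P[3] = 1*max(2,1) = 1*2 = 2
P[4] = 2*max(2,1) = 2*2 = 4
P[5] = 2*max(3,2) = 2*3 = 6
P[6] = 3*max(3,2) = 3*3 = 9
P[7] = 2*max(5,6) = 2*6 = 12
P[8] = 2*max(6,9) = 2*9 = 18
P[9] = 3*max(6,9) = 3*9 = 27
P[10] = 2*max(8,18) = 2*18 = 36
P[11] = 2*max(9,27) = 2*27 = 54
P[12] = 3*max(9,27) = 3*27 = 81
P[13] = 2*max(11,54) = 2*54 = 108
One optimal split: 3 + 3 + 3 + 2 + 2; product 3*3*3*2*2 = 108.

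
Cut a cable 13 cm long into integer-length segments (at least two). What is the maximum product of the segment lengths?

108

Let prod[k] be the best product for length k (with at least one cut). For each first piece i, the rest contributes max(k−i, prod[k−i]).
Small cases: prod[2]=1, prod[3]=2, prod[4]=4, prod[5]=6, prod[6]=9, prod[7]=12.
prod[8] = 2×max(6,9) = 2×9 = 18
prod[9] = 3×max(6,9) = 3×9 = 27
prod[10] = 2×max(8,18) = 2×18 = 36
prod[11] = 2×max(9,27) = 2×27 = 54
prod[12] = 3×max(9,27) = 3×27 = 81
prod[13] = 2×max(11,54) = 2×54 = 108
One optimal split: 3 + 3 + 3 + 2 + 2; product 3×3×3×2×2 = 108.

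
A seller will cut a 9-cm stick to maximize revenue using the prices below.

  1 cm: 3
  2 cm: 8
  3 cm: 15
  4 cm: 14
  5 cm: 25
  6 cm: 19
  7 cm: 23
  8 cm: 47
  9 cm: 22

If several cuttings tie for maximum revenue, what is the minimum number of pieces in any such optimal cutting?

Build r[k] bottom-up: r[k] = max over allowed piece i of (p[i] + r[k−i]).
r[1] = 3
r[2] = 8
r[3] = 15
r[4] = 18  (first piece 1, then r[3]=15)
r[5] = 25
r[6] = 30  (first piece 3, then r[3]=15)
r[7] = 33  (first piece 1, then r[6]=30)
r[8] = 47
r[9] = 50  (first piece 1, then r[8]=47)
Maximum revenue is 50.
Now minimize piece count subject to staying optimal: for each k, pieces[k] = 1 + min over i with p[i]+r[k−i]=r[k] of pieces[k−i].
pieces[6] = 2
pieces[7] = 2
pieces[8] = 1
pieces[9] = 2

2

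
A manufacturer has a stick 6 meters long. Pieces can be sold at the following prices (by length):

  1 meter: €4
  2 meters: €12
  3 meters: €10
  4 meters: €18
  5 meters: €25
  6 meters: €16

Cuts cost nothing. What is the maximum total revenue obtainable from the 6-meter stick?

Let r[k] be the best obtainable value from length k. For each k, try every first piece i and keep the best of price[i] + r[k−i].
r[1] = 4
r[2] = 12
r[3] = 16  (first piece 1, then r[2]=12)
r[4] = 24  (first piece 2, then r[2]=12)
r[5] = 28  (first piece 1, then r[4]=24)
r[6] = 36  (first piece 2, then r[4]=24)
One optimal cutting: 2 + 2 + 2 → €12 + €12 + €12 = €36.

36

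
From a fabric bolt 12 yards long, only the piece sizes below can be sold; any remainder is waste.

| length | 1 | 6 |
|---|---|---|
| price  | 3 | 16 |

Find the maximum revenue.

Consider every possible first cut. f[k] is the best of p[i]+f[k−i] over all sellable i≤k.
f[1] = 3
f[2] = 6  (first piece 1, then f[1]=3)
f[3] = 9  (first piece 1, then f[2]=6)
f[4] = 12  (first piece 1, then f[3]=9)
f[5] = 15  (first piece 1, then f[4]=12)
f[6] = max(3+15, 16+0) = 18
f[7] = max(3+18, 16+3) = 21
f[8] = max(3+21, 16+6) = 24
f[9] = max(3+24, 16+9) = 27
f[10] = max(3+27, 16+12) = 30
f[11] = max(3+30, 16+15) = 33
f[12] = max(3+33, 16+18) = 36
One optimal cutting: 1 + 1 + 1 + 1 + 1 + 1 + 1 + 1 + 1 + 1 + 1 + 1 → $36.

36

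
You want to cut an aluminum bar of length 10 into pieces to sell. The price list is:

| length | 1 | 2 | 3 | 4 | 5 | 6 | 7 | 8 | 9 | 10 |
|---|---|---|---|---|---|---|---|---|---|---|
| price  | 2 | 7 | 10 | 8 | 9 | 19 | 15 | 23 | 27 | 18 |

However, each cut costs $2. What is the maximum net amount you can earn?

Let v[k] be the best obtainable value from length k. For each k, try every first piece i and keep the best of price[i] + v[k−i] minus the 2 cut fee when i<k.
v[1] = 2
v[2] = max(2+2-2, 7+0) = 7
v[3] = max(2+7-2, 7+2-2, 10+0) = 10
v[4] = max(2+10-2, 7+7-2, 10+2-2, 8+0) = 12
v[5] = max(2+12-2, 7+10-2, 10+7-2, 8+2-2, 9+0) = 15
v[6] = max(2+15-2, 7+12-2, 10+10-2, 8+7-2, 9+2-2, 19+0) = 19
v[7] = max(2+19-2, 7+15-2, 10+12-2, …, 19+2-2, 15+0) = 20
v[8] = max(2+20-2, 7+19-2, 10+15-2, …, 15+2-2, 23+0) = 24
v[9] = max(2+24-2, 7+20-2, 10+19-2, …, 23+2-2, 27+0) = 27
v[10] = max(2+27-2, 7+24-2, 10+20-2, …, 27+2-2, 18+0) = 29
One optimal plan: pieces 6 + 2 + 2 (2 cuts) → $33 − $4 = $29.

29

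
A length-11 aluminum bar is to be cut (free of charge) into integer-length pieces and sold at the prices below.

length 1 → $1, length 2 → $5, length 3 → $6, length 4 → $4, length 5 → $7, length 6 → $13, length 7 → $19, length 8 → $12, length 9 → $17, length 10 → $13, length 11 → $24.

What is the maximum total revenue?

Consider every possible first cut. best[k] is the best of p[i]+best[k−i] over all sellable i≤k.
best[1] = 1
best[2] = max(1+1, 5+0) = 5
best[3] = max(1+5, 5+1, 6+0) = 6
best[4] = max(1+6, 5+5, 6+1, 4+0) = 10
best[5] = max(1+10, 5+6, 6+5, 4+1, 7+0) = 11
best[6] = max(1+11, 5+10, 6+6, 4+5, 7+1, 13+0) = 15
best[7] = max(1+15, 5+11, 6+10, …, 13+1, 19+0) = 19
best[8] = max(1+19, 5+15, 6+11, …, 19+1, 12+0) = 20
best[9] = max(1+20, 5+19, 6+15, …, 12+1, 17+0) = 24
best[10] = max(1+24, 5+20, 6+19, …, 17+1, 13+0) = 25
best[11] = max(1+25, 5+24, 6+20, …, 13+1, 24+0) = 29
One optimal cutting: 7 + 2 + 2 → $19 + $5 + $5 = $29.

29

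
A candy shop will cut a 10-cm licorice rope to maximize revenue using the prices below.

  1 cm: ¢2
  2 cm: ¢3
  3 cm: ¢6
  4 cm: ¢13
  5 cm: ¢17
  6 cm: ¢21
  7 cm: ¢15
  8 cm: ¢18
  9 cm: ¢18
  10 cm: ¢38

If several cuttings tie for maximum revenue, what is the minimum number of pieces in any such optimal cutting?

1

Let r[k] be the best obtainable value from length k. For each k, try every first piece i and keep the best of price[i] + r[k−i].
r[1] = 2
r[2] = max(2+2, 3+0) = 4
r[3] = max(2+4, 3+2, 6+0) = 6
r[4] = max(2+6, 3+4, 6+2, 13+0) = 13
r[5] = max(2+13, 3+6, 6+4, 13+2, 17+0) = 17
r[6] = max(2+17, 3+13, 6+6, 13+4, 17+2, 21+0) = 21
r[7] = max(2+21, 3+17, 6+13, …, 21+2, 15+0) = 23
r[8] = max(2+23, 3+21, 6+17, …, 15+2, 18+0) = 26
r[9] = max(2+26, 3+23, 6+21, …, 18+2, 18+0) = 30
r[10] = max(2+30, 3+26, 6+23, …, 18+2, 38+0) = 38
Maximum revenue is ¢38.
Now minimize piece count subject to staying optimal: for each k, pieces[k] = 1 + min over i with p[i]+r[k−i]=r[k] of pieces[k−i].
pieces[7] = 2
pieces[8] = 2
pieces[9] = 2
pieces[10] = 1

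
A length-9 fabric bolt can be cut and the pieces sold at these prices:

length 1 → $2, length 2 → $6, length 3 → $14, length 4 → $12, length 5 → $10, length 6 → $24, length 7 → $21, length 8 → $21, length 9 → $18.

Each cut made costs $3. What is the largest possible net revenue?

36

Let net[k] be the best obtainable value from length k. For each k, try every first piece i and keep the best of price[i] + net[k−i] minus the 3 cut fee when i<k.
net[1] = 2
net[2] = 6
net[3] = 14
net[4] = 13  (first piece 1, then net[3]=14)
net[5] = 17  (first piece 2, then net[3]=14)
net[6] = 25  (first piece 3, then net[3]=14)
net[7] = 24  (first piece 1, then net[6]=25)
net[8] = 28  (first piece 2, then net[6]=25)
net[9] = 36  (first piece 3, then net[6]=25)
One optimal plan: pieces 3 + 3 + 3 (2 cuts) → $42 − $6 = $36.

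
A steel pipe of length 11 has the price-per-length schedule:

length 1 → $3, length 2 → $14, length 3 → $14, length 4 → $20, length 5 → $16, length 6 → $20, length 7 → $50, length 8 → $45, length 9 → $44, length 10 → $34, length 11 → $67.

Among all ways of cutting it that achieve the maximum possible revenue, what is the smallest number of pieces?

Consider every possible first cut. r[k] is the best of p[i]+r[k−i] over all sellable i≤k.
r[1] = 3
r[2] = max(3+3, 14+0) = 14
r[3] = max(3+14, 14+3, 14+0) = 17
r[4] = max(3+17, 14+14, 14+3, 20+0) = 28
r[5] = max(3+28, 14+17, 14+14, 20+3, 16+0) = 31
r[6] = max(3+31, 14+28, 14+17, 20+14, 16+3, 20+0) = 42
r[7] = max(3+42, 14+31, 14+28, …, 20+3, 50+0) = 50
r[8] = max(3+50, 14+42, 14+31, …, 50+3, 45+0) = 56
r[9] = max(3+56, 14+50, 14+42, …, 45+3, 44+0) = 64
r[10] = max(3+64, 14+56, 14+50, …, 44+3, 34+0) = 70
r[11] = max(3+70, 14+64, 14+56, …, 34+3, 67+0) = 78
Maximum revenue is $78.
Now minimize piece count subject to staying optimal: for each k, pieces[k] = 1 + min over i with p[i]+r[k−i]=r[k] of pieces[k−i].
pieces[8] = 4
pieces[9] = 2
pieces[10] = 5
pieces[11] = 3

3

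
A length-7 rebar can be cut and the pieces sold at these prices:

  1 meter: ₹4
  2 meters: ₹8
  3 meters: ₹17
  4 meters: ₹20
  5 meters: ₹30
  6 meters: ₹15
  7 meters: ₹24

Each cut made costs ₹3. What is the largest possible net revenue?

35

Build r[k] bottom-up: r[k] = max over allowed piece i of (p[i] + r[k−i]) − 3 per cut.
r[1] = 4
r[2] = 8
r[3] = 17
r[4] = 20
r[5] = 30
r[6] = 31  (first piece 1, then r[5]=30)
r[7] = 35  (first piece 2, then r[5]=30)
One optimal plan: pieces 5 + 2 (1 cut) → ₹38 − ₹3 = ₹35.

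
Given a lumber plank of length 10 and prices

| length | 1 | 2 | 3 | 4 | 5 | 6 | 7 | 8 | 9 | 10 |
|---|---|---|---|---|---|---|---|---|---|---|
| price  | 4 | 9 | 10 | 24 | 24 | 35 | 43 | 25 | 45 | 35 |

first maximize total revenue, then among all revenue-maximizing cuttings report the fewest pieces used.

Let r[k] be the best obtainable value from length k. For each k, try every first piece i and keep the best of price[i] + r[k−i].
r[1] = 4
r[2] = 9
r[3] = 13  (first piece 1, then r[2]=9)
r[4] = 24
r[5] = 28  (first piece 1, then r[4]=24)
r[6] = 35
r[7] = 43
r[8] = 48  (first piece 4, then r[4]=24)
r[9] = 52  (first piece 1, then r[8]=48)
r[10] = 59  (first piece 4, then r[6]=35)
Maximum revenue is $59.
Now minimize piece count subject to staying optimal: for each k, pieces[k] = 1 + min over i with p[i]+r[k−i]=r[k] of pieces[k−i].
pieces[7] = 1
pieces[8] = 2
pieces[9] = 2
pieces[10] = 2

2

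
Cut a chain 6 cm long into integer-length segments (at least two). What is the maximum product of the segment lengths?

Define P[k] = max over 1≤i<k of i · max(k−i, P[k−i]); the inner max lets the remainder stay uncut if that's better.
P[2] = 1×max(1,0) = 1×1 = 1
P[3] = 1×max(2,1) = 1×2 = 2
P[4] = 2×max(2,1) = 2×2 = 4
P[5] = 2×max(3,2) = 2×3 = 6
P[6] = 3×max(3,2) = 3×3 = 9
One optimal split: 3 + 3; product 3×3 = 9.

9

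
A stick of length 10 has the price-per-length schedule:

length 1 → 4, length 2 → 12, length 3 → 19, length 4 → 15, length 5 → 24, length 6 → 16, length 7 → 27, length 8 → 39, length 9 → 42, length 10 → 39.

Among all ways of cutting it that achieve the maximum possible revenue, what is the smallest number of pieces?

Consider every possible first cut. r[k] is the best of p[i]+r[k−i] over all sellable i≤k.
r[1] = 4
r[2] = max(4+4, 12+0) = 12
r[3] = max(4+12, 12+4, 19+0) = 19
r[4] = max(4+19, 12+12, 19+4, 15+0) = 24
r[5] = max(4+24, 12+19, 19+12, 15+4, 24+0) = 31
r[6] = max(4+31, 12+24, 19+19, 15+12, 24+4, 16+0) = 38
r[7] = max(4+38, 12+31, 19+24, …, 16+4, 27+0) = 43
r[8] = max(4+43, 12+38, 19+31, …, 27+4, 39+0) = 50
r[9] = max(4+50, 12+43, 19+38, …, 39+4, 42+0) = 57
r[10] = max(4+57, 12+50, 19+43, …, 42+4, 39+0) = 62
Maximum revenue is 62.
Now minimize piece count subject to staying optimal: for each k, pieces[k] = 1 + min over i with p[i]+r[k−i]=r[k] of pieces[k−i].
pieces[7] = 3
pieces[8] = 3
pieces[9] = 3
pieces[10] = 4

4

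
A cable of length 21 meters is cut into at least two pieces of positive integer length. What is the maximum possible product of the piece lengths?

2187

Let f[k] be the best product for length k (with at least one cut). For each first piece i, the rest contributes max(k−i, f[k−i]).
Small cases: f[2]=1, f[3]=2, f[4]=4, f[5]=6, f[6]=9, f[7]=12, f[8]=18, f[9]=27, f[10]=36, f[11]=54, f[12]=81, f[13]=108.
f[14] = 2×max(12,81) = 2×81 = 162
f[15] = 3×max(12,81) = 3×81 = 243
f[16] = 2×max(14,162) = 2×162 = 324
f[17] = 2×max(15,243) = 2×243 = 486
f[18] = 3×max(15,243) = 3×243 = 729
f[19] = 2×max(17,486) = 2×486 = 972
f[20] = 2×max(18,729) = 2×729 = 1458
f[21] = 3×max(18,729) = 3×729 = 2187
One optimal split: 3 + 3 + 3 + 3 + 3 + 3 + 3; product 3×3×3×3×3×3×3 = 2187.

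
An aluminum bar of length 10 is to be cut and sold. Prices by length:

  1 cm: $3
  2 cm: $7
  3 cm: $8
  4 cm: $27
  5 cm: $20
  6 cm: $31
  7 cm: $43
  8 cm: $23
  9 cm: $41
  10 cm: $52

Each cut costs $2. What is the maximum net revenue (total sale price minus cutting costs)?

Let v[k] be the best obtainable value from length k. For each k, try every first piece i and keep the best of price[i] + v[k−i] minus the 2 cut fee when i<k.
v[1] = 3
v[2] = max(3+3-2, 7+0) = 7
v[3] = max(3+7-2, 7+3-2, 8+0) = 8
v[4] = max(3+8-2, 7+7-2, 8+3-2, 27+0) = 27
v[5] = max(3+27-2, 7+8-2, 8+7-2, 27+3-2, 20+0) = 28
v[6] = max(3+28-2, 7+27-2, 8+8-2, 27+7-2, 20+3-2, 31+0) = 32
v[7] = max(3+32-2, 7+28-2, 8+27-2, …, 31+3-2, 43+0) = 43
v[8] = max(3+43-2, 7+32-2, 8+28-2, …, 43+3-2, 23+0) = 52
v[9] = max(3+52-2, 7+43-2, 8+32-2, …, 23+3-2, 41+0) = 53
v[10] = max(3+53-2, 7+52-2, 8+43-2, …, 41+3-2, 52+0) = 57
One optimal plan: pieces 4 + 4 + 2 (2 cuts) → $61 − $4 = $57.

57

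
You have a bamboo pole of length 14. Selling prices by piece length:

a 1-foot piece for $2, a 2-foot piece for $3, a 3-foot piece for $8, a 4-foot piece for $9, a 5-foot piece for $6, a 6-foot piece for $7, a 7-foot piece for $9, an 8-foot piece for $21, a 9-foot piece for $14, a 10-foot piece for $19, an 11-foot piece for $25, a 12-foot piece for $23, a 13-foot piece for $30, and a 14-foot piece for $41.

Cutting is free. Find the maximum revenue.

41

Build R[k] bottom-up: R[k] = max over allowed piece i of (p[i] + R[k−i]).
R[1] = 2
R[2] = max(2+2, 3+0) = 4
R[3] = max(2+4, 3+2, 8+0) = 8
R[4] = max(2+8, 3+4, 8+2, 9+0) = 10
R[5] = max(2+10, 3+8, 8+4, 9+2, 6+0) = 12
R[6] = max(2+12, 3+10, 8+8, 9+4, 6+2, 7+0) = 16
R[7] = max(2+16, 3+12, 8+10, …, 7+2, 9+0) = 18
R[8] = max(2+18, 3+16, 8+12, …, 9+2, 21+0) = 21
R[9] = max(2+21, 3+18, 8+16, …, 21+2, 14+0) = 24
R[10] = max(2+24, 3+21, 8+18, …, 14+2, 19+0) = 26
R[11] = max(2+26, 3+24, 8+21, …, 19+2, 25+0) = 29
R[12] = max(2+29, 3+26, 8+24, …, 25+2, 23+0) = 32
R[13] = max(2+32, 3+29, 8+26, …, 23+2, 30+0) = 34
R[14] = max(2+34, 3+32, 8+29, …, 30+2, 41+0) = 41
Best is to sell the whole 14-foot piece uncut for $41.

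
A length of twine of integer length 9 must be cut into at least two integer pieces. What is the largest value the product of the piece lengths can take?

27

Fill f[k] for k=2..9: at each k try every first piece i and multiply by the better of (k−i) uncut or f[k−i].
f[2] = 1*max(1,0) = 1*1 = 1
f[3] = 1*max(2,1) = 1*2 = 2
f[4] = 2*max(2,1) = 2*2 = 4
f[5] = 2*max(3,2) = 2*3 = 6
f[6] = 3*max(3,2) = 3*3 = 9
f[7] = 2*max(5,6) = 2*6 = 12
f[8] = 2*max(6,9) = 2*9 = 18
f[9] = 3*max(6,9) = 3*9 = 27
One optimal split: 3 + 3 + 3; product 3*3*3 = 27.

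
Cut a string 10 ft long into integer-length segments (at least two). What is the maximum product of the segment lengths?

Define m[k] = max over 1≤i<k of i · max(k−i, m[k−i]); the inner max lets the remainder stay uncut if that's better.
m[2] = 1*max(1,0) = 1*1 = 1
m[3] = 1*max(2,1) = 1*2 = 2
m[4] = 2*max(2,1) = 2*2 = 4
m[5] = 2*max(3,2) = 2*3 = 6
m[6] = 3*max(3,2) = 3*3 = 9
m[7] = 2*max(5,6) = 2*6 = 12
m[8] = 2*max(6,9) = 2*9 = 18
m[9] = 3*max(6,9) = 3*9 = 27
m[10] = 2*max(8,18) = 2*18 = 36
One optimal split: 3 + 3 + 2 + 2; product 3*3*2*2 = 36.

36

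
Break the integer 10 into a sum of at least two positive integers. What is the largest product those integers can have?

36

Define P[k] = max over 1≤i<k of i · max(k−i, P[k−i]); the inner max lets the remainder stay uncut if that's better.
P[2] = 1*max(1,0) = 1*1 = 1
P[3] = max(1*2, 2*1) = 2
P[4] = max(1*3, 2*2, 3*1) = 4
P[5] = max(1*4, 2*3, 3*2, 4*1) = 6
P[6] = max(1*6, 2*4, 3*3, 4*2, 5*1) = 9
P[7] = max(1*9, 2*6, 3*4, 4*3, 5*2, 6*1) = 12
P[8] = max(1*12, 2*9, 3*6, …, 6*2, 7*1) = 18
P[9] = max(1*18, 2*12, 3*9, …, 7*2, 8*1) = 27
P[10] = max(1*27, 2*18, 3*12, …, 8*2, 9*1) = 36
One optimal split: 3 + 3 + 2 + 2; product 3*3*2*2 = 36.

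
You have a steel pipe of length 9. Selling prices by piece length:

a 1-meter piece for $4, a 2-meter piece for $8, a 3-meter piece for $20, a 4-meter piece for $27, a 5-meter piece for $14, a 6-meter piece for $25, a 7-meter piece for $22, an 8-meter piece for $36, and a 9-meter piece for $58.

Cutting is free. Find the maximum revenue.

Let best[k] be the best obtainable value from length k. For each k, try every first piece i and keep the best of price[i] + best[k−i].
best[1] = 4
best[2] = max(4+4, 8+0) = 8
best[3] = max(4+8, 8+4, 20+0) = 20
best[4] = max(4+20, 8+8, 20+4, 27+0) = 27
best[5] = max(4+27, 8+20, 20+8, 27+4, 14+0) = 31
best[6] = max(4+31, 8+27, 20+20, 27+8, 14+4, 25+0) = 40
best[7] = max(4+40, 8+31, 20+27, …, 25+4, 22+0) = 47
best[8] = max(4+47, 8+40, 20+31, …, 22+4, 36+0) = 54
best[9] = max(4+54, 8+47, 20+40, …, 36+4, 58+0) = 60
One optimal cutting: 3 + 3 + 3 → $20 + $20 + $20 = $60.

60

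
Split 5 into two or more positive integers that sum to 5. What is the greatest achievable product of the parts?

6

Define prod[k] = max over 1≤i<k of i · max(k−i, prod[k−i]); the inner max lets the remainder stay uncut if that's better.
prod[2] = 1×max(1,0) = 1×1 = 1
prod[3] = max(1×2, 2×1) = 2
prod[4] = max(1×3, 2×2, 3×1) = 4
prod[5] = max(1×4, 2×3, 3×2, 4×1) = 6
One optimal split: 3 + 2; product 3×2 = 6.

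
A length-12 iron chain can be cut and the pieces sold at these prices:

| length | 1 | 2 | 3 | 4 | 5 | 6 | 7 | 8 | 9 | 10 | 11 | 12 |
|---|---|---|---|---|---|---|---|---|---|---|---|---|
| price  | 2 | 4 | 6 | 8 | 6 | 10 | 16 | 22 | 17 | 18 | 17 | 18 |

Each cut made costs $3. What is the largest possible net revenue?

Consider every possible first cut. r[k] is the best of p[i]+r[k−i] over all sellable i≤k, charging 3 whenever i<k.
r[1] = 2
r[2] = max(2+2-3, 4+0) = 4
r[3] = max(2+4-3, 4+2-3, 6+0) = 6
r[4] = max(2+6-3, 4+4-3, 6+2-3, 8+0) = 8
r[5] = max(2+8-3, 4+6-3, 6+4-3, 8+2-3, 6+0) = 7
r[6] = max(2+7-3, 4+8-3, 6+6-3, 8+4-3, 6+2-3, 10+0) = 10
r[7] = max(2+10-3, 4+7-3, 6+8-3, …, 10+2-3, 16+0) = 16
r[8] = max(2+16-3, 4+10-3, 6+7-3, …, 16+2-3, 22+0) = 22
r[9] = max(2+22-3, 4+16-3, 6+10-3, …, 22+2-3, 17+0) = 21
r[10] = max(2+21-3, 4+22-3, 6+16-3, …, 17+2-3, 18+0) = 23
r[11] = max(2+23-3, 4+21-3, 6+22-3, …, 18+2-3, 17+0) = 25
r[12] = max(2+25-3, 4+23-3, 6+21-3, …, 17+2-3, 18+0) = 27
One optimal plan: pieces 8 + 4 (1 cut) → $30 − $3 = $27.

27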